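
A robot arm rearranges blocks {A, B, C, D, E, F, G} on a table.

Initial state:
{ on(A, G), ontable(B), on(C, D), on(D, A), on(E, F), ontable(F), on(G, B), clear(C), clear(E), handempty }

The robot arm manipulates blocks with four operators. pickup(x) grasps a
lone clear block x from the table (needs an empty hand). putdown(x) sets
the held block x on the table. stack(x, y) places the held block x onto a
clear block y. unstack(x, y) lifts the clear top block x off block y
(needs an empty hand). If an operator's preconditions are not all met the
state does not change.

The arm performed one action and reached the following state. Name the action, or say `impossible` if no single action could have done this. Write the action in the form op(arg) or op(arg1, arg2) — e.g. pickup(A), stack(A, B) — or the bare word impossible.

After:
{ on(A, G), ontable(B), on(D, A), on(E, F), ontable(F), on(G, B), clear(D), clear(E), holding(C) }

unstack(C, D)

target: towers=[B/G/A/D; F/E] holding=C
     unstack(E, F) → towers=[B/G/A/D/C; F] holding=E
     unstack(C, D) → towers=[B/G/A/D; F/E] holding=C  ← match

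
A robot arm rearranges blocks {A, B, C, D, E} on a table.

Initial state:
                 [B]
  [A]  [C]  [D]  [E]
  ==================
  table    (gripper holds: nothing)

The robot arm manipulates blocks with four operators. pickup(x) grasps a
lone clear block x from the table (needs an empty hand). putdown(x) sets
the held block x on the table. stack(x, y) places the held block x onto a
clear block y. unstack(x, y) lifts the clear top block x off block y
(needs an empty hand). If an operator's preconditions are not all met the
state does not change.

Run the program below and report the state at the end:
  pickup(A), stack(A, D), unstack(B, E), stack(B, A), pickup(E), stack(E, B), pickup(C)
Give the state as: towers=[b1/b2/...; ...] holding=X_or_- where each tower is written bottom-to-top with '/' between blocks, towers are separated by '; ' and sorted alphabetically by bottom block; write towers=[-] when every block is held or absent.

step 1 (pickup(A)): towers=[C; D; E/B] holding=A
step 2 (stack(A, D)): towers=[C; D/A; E/B] holding=-
step 3 (unstack(B, E)): towers=[C; D/A; E] holding=B
step 4 (stack(B, A)): towers=[C; D/A/B; E] holding=-
step 5 (pickup(E)): towers=[C; D/A/B] holding=E
step 6 (stack(E, B)): towers=[C; D/A/B/E] holding=-
step 7 (pickup(C)): towers=[D/A/B/E] holding=C

towers=[D/A/B/E] holding=C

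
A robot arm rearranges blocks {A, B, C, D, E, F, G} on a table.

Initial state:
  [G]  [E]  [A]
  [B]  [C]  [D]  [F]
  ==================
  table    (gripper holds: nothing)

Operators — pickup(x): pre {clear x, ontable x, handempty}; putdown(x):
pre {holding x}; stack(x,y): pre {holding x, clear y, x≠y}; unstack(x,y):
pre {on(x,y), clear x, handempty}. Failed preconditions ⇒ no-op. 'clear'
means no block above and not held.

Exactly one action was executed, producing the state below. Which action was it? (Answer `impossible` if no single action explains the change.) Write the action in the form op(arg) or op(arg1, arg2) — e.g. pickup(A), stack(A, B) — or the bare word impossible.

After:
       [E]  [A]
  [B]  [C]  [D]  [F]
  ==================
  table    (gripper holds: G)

unstack(G, B)

target: towers=[B; C/E; D/A; F] holding=G
         pickup(F) → towers=[B/G; C/E; D/A] holding=F
     unstack(G, B) → towers=[B; C/E; D/A; F] holding=G  ← match
     unstack(A, D) → towers=[B/G; C/E; D; F] holding=A
     unstack(E, C) → towers=[B/G; C; D/A; F] holding=E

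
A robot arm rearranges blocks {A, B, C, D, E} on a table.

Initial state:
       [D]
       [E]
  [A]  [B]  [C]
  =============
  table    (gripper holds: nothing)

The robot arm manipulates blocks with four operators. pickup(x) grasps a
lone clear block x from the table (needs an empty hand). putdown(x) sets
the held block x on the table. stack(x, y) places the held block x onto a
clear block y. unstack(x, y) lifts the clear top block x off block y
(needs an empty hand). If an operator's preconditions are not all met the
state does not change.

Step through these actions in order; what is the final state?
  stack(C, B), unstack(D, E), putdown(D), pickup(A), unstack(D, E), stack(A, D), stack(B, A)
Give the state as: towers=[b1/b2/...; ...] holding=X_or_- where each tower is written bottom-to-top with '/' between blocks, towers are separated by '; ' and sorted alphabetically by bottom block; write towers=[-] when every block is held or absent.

towers=[B/E; C; D/A] holding=-

step 1 (stack(C, B)) [no-op]: towers=[A; B/E/D; C] holding=-
step 2 (unstack(D, E)): towers=[A; B/E; C] holding=D
step 3 (putdown(D)): towers=[A; B/E; C; D] holding=-
step 4 (pickup(A)): towers=[B/E; C; D] holding=A
step 5 (unstack(D, E)) [no-op]: towers=[B/E; C; D] holding=A
step 6 (stack(A, D)): towers=[B/E; C; D/A] holding=-
step 7 (stack(B, A)) [no-op]: towers=[B/E; C; D/A] holding=-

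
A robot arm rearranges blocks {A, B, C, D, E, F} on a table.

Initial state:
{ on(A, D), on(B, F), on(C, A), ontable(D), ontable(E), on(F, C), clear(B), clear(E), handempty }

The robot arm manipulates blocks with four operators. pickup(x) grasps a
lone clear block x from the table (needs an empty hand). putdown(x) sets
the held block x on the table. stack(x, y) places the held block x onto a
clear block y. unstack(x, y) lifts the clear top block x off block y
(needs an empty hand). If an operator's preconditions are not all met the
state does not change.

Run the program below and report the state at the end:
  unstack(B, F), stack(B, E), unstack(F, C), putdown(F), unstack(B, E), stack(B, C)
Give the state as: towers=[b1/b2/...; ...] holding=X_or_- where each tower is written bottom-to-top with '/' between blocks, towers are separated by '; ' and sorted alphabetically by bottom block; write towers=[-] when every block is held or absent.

step 1 (unstack(B, F)): towers=[D/A/C/F; E] holding=B
step 2 (stack(B, E)): towers=[D/A/C/F; E/B] holding=-
step 3 (unstack(F, C)): towers=[D/A/C; E/B] holding=F
step 4 (putdown(F)): towers=[D/A/C; E/B; F] holding=-
step 5 (unstack(B, E)): towers=[D/A/C; E; F] holding=B
step 6 (stack(B, C)): towers=[D/A/C/B; E; F] holding=-

towers=[D/A/C/B; E; F] holding=-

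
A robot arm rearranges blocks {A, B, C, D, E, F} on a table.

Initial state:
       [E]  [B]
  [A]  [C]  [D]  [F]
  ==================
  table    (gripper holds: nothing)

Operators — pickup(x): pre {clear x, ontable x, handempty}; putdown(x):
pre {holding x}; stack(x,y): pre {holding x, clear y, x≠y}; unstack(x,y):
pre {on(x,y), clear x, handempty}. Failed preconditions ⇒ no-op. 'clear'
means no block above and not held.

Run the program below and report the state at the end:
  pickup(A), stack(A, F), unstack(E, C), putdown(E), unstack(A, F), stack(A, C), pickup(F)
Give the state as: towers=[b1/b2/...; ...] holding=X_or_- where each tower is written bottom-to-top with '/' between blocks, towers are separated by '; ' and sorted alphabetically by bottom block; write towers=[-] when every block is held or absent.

step 1 (pickup(A)): towers=[C/E; D/B; F] holding=A
step 2 (stack(A, F)): towers=[C/E; D/B; F/A] holding=-
step 3 (unstack(E, C)): towers=[C; D/B; F/A] holding=E
step 4 (putdown(E)): towers=[C; D/B; E; F/A] holding=-
step 5 (unstack(A, F)): towers=[C; D/B; E; F] holding=A
step 6 (stack(A, C)): towers=[C/A; D/B; E; F] holding=-
step 7 (pickup(F)): towers=[C/A; D/B; E] holding=F

towers=[C/A; D/B; E] holding=F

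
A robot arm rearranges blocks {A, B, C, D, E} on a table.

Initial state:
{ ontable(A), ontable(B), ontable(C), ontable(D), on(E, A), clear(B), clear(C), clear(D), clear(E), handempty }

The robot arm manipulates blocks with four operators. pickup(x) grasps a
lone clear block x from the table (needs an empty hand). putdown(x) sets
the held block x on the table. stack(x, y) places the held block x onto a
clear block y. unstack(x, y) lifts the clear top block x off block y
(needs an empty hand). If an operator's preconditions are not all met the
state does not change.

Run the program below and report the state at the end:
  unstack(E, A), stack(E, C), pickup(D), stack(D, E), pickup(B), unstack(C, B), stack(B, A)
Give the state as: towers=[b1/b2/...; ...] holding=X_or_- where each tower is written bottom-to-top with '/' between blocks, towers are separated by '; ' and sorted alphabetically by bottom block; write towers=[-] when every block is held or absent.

step 1 (unstack(E, A)): towers=[A; B; C; D] holding=E
step 2 (stack(E, C)): towers=[A; B; C/E; D] holding=-
step 3 (pickup(D)): towers=[A; B; C/E] holding=D
step 4 (stack(D, E)): towers=[A; B; C/E/D] holding=-
step 5 (pickup(B)): towers=[A; C/E/D] holding=B
step 6 (unstack(C, B)) [no-op]: towers=[A; C/E/D] holding=B
step 7 (stack(B, A)): towers=[A/B; C/E/D] holding=-

towers=[A/B; C/E/D] holding=-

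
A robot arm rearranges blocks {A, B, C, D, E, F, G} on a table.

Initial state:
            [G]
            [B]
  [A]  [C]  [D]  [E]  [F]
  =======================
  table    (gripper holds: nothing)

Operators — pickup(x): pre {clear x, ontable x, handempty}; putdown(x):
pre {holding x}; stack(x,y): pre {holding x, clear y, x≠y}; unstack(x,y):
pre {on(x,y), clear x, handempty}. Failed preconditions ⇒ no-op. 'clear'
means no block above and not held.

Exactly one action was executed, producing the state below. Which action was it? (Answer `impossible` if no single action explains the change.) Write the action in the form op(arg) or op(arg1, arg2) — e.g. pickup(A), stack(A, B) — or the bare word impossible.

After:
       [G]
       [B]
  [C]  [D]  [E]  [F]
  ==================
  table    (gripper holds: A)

target: towers=[C; D/B/G; E; F] holding=A
         pickup(F) → towers=[A; C; D/B/G; E] holding=F
     unstack(G, B) → towers=[A; C; D/B; E; F] holding=G
         pickup(A) → towers=[C; D/B/G; E; F] holding=A  ← match
         pickup(E) → towers=[A; C; D/B/G; F] holding=E
         pickup(C) → towers=[A; D/B/G; E; F] holding=C

pickup(A)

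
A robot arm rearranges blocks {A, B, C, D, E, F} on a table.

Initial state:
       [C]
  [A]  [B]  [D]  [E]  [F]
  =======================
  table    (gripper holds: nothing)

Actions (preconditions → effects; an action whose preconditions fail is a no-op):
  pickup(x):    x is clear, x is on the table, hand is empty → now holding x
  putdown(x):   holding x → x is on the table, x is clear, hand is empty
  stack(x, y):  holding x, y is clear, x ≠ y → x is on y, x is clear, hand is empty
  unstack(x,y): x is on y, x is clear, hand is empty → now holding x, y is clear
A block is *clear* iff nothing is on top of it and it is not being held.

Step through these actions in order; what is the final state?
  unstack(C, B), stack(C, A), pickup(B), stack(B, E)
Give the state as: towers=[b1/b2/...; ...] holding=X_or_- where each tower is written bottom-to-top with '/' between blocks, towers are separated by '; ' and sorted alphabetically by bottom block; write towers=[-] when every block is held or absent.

towers=[A/C; D; E/B; F] holding=-

step 1 (unstack(C, B)): towers=[A; B; D; E; F] holding=C
step 2 (stack(C, A)): towers=[A/C; B; D; E; F] holding=-
step 3 (pickup(B)): towers=[A/C; D; E; F] holding=B
step 4 (stack(B, E)): towers=[A/C; D; E/B; F] holding=-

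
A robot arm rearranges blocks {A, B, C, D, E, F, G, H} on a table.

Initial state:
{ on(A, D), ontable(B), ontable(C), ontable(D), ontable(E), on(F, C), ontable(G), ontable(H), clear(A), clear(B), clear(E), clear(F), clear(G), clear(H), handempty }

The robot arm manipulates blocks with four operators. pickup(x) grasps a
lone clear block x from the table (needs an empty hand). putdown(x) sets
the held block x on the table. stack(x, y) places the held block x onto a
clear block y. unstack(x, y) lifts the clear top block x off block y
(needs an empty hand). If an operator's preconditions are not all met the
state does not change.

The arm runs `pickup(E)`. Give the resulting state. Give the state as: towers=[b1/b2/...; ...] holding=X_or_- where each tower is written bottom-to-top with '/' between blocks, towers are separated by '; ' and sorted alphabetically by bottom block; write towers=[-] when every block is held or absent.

towers=[B; C/F; D/A; G; H] holding=E

before: towers=[B; C/F; D/A; E; G; H] holding=-
pre[pickup(E)]: clear(E) ok, ontable(E) ok, handempty ok
all met → apply pickup(E)
after:  towers=[B; C/F; D/A; G; H] holding=E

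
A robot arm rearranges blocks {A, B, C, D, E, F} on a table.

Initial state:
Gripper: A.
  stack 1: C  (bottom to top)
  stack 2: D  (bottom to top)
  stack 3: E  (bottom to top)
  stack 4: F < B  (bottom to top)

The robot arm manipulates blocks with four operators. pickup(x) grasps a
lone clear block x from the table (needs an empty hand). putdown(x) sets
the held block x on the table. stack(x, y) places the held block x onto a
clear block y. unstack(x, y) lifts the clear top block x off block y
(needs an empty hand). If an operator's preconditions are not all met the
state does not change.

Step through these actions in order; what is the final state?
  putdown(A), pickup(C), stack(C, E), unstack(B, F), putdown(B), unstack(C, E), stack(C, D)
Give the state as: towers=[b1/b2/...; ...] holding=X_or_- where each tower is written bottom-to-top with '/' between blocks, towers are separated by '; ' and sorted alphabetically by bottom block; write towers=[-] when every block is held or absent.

step 1 (putdown(A)): towers=[A; C; D; E; F/B] holding=-
step 2 (pickup(C)): towers=[A; D; E; F/B] holding=C
step 3 (stack(C, E)): towers=[A; D; E/C; F/B] holding=-
step 4 (unstack(B, F)): towers=[A; D; E/C; F] holding=B
step 5 (putdown(B)): towers=[A; B; D; E/C; F] holding=-
step 6 (unstack(C, E)): towers=[A; B; D; E; F] holding=C
step 7 (stack(C, D)): towers=[A; B; D/C; E; F] holding=-

towers=[A; B; D/C; E; F] holding=-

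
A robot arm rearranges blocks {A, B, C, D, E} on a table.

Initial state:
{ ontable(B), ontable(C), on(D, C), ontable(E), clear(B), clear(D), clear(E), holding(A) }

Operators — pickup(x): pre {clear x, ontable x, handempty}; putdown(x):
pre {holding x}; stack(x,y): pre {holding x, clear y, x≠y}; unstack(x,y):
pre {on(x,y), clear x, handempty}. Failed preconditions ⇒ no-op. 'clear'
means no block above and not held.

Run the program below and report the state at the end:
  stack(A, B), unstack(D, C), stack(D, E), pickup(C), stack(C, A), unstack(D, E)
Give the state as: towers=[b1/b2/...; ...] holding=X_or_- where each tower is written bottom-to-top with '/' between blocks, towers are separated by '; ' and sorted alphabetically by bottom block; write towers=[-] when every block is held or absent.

towers=[B/A/C; E] holding=D

step 1 (stack(A, B)): towers=[B/A; C/D; E] holding=-
step 2 (unstack(D, C)): towers=[B/A; C; E] holding=D
step 3 (stack(D, E)): towers=[B/A; C; E/D] holding=-
step 4 (pickup(C)): towers=[B/A; E/D] holding=C
step 5 (stack(C, A)): towers=[B/A/C; E/D] holding=-
step 6 (unstack(D, E)): towers=[B/A/C; E] holding=D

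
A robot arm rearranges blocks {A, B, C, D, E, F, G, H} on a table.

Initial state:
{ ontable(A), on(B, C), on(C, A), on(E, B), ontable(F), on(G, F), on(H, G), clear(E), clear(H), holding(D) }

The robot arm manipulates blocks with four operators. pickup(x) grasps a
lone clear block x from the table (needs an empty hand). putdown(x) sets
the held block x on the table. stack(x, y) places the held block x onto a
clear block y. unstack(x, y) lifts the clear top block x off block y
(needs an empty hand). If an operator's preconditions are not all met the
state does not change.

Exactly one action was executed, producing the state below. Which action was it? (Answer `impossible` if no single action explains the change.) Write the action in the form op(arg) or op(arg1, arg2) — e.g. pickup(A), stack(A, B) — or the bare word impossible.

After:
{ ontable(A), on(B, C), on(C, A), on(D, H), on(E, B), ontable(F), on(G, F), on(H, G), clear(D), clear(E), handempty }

stack(D, H)

target: towers=[A/C/B/E; F/G/H/D] holding=-
        putdown(D) → towers=[A/C/B/E; D; F/G/H] holding=-
       stack(D, E) → towers=[A/C/B/E/D; F/G/H] holding=-
       stack(D, H) → towers=[A/C/B/E; F/G/H/D] holding=-  ← match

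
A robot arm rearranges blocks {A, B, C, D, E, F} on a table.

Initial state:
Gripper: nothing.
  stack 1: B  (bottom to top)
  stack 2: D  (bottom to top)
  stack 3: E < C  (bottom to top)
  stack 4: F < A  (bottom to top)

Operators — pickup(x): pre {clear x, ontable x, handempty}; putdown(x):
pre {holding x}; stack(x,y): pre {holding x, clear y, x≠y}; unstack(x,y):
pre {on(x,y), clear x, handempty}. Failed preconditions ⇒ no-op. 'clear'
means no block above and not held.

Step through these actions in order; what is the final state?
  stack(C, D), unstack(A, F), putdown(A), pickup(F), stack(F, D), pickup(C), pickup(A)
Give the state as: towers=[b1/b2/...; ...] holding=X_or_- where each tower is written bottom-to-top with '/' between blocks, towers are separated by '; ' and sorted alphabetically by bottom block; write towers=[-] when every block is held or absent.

towers=[B; D/F; E/C] holding=A

step 1 (stack(C, D)) [no-op]: towers=[B; D; E/C; F/A] holding=-
step 2 (unstack(A, F)): towers=[B; D; E/C; F] holding=A
step 3 (putdown(A)): towers=[A; B; D; E/C; F] holding=-
step 4 (pickup(F)): towers=[A; B; D; E/C] holding=F
step 5 (stack(F, D)): towers=[A; B; D/F; E/C] holding=-
step 6 (pickup(C)) [no-op]: towers=[A; B; D/F; E/C] holding=-
step 7 (pickup(A)): towers=[B; D/F; E/C] holding=A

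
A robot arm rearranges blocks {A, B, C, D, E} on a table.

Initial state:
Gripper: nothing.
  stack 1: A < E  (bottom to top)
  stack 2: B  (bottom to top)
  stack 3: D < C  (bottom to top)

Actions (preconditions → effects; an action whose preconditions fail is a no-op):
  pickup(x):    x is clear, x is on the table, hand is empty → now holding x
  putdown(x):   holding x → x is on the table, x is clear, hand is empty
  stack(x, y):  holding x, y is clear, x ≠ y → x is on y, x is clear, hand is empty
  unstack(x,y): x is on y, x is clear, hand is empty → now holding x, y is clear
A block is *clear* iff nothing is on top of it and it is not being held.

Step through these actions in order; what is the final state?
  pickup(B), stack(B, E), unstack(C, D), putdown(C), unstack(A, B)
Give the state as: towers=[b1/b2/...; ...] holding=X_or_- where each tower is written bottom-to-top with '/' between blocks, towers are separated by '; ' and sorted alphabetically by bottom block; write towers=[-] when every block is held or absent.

step 1 (pickup(B)): towers=[A/E; D/C] holding=B
step 2 (stack(B, E)): towers=[A/E/B; D/C] holding=-
step 3 (unstack(C, D)): towers=[A/E/B; D] holding=C
step 4 (putdown(C)): towers=[A/E/B; C; D] holding=-
step 5 (unstack(A, B)) [no-op]: towers=[A/E/B; C; D] holding=-

towers=[A/E/B; C; D] holding=-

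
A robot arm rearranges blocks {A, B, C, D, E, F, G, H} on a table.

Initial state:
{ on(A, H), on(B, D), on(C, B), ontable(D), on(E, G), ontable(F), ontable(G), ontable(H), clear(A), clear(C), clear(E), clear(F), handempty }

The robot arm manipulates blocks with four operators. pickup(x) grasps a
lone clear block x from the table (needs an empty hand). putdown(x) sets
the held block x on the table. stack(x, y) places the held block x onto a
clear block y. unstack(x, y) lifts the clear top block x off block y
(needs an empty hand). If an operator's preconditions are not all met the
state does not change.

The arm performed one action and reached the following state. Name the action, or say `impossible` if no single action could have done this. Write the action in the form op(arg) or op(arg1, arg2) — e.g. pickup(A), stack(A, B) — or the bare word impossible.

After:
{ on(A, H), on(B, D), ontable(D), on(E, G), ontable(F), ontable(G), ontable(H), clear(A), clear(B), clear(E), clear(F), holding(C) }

target: towers=[D/B; F; G/E; H/A] holding=C
     unstack(A, H) → towers=[D/B/C; F; G/E; H] holding=A
     unstack(E, G) → towers=[D/B/C; F; G; H/A] holding=E
         pickup(F) → towers=[D/B/C; G/E; H/A] holding=F
     unstack(C, B) → towers=[D/B; F; G/E; H/A] holding=C  ← match

unstack(C, B)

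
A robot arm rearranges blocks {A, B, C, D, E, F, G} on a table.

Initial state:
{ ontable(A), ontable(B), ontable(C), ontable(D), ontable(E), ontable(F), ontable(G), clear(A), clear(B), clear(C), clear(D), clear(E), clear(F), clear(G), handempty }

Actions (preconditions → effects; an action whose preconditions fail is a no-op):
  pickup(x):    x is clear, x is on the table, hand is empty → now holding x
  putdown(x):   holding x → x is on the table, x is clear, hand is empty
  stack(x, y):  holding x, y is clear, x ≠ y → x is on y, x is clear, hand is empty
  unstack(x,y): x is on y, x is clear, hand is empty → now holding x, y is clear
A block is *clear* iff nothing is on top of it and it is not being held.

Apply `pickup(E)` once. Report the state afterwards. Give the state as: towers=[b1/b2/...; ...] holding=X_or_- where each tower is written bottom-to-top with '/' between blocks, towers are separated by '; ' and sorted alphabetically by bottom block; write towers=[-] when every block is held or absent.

before: towers=[A; B; C; D; E; F; G] holding=-
pre[pickup(E)]: clear(E) yes, ontable(E) yes, handempty yes
all met → apply pickup(E)
after:  towers=[A; B; C; D; F; G] holding=E

towers=[A; B; C; D; F; G] holding=E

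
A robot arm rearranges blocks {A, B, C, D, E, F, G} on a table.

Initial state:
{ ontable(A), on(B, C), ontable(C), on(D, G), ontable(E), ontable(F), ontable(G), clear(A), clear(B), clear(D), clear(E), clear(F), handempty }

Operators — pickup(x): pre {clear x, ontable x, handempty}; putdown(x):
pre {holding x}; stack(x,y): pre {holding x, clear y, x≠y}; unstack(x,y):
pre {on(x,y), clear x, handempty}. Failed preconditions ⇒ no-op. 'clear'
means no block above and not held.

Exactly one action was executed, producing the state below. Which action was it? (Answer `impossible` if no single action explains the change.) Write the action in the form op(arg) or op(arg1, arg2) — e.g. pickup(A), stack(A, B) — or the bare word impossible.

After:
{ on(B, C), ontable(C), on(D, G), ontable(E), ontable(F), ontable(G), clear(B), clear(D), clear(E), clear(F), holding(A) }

pickup(A)

target: towers=[C/B; E; F; G/D] holding=A
     unstack(B, C) → towers=[A; C; E; F; G/D] holding=B
         pickup(F) → towers=[A; C/B; E; G/D] holding=F
     unstack(D, G) → towers=[A; C/B; E; F; G] holding=D
         pickup(A) → towers=[C/B; E; F; G/D] holding=A  ← match
         pickup(E) → towers=[A; C/B; F; G/D] holding=E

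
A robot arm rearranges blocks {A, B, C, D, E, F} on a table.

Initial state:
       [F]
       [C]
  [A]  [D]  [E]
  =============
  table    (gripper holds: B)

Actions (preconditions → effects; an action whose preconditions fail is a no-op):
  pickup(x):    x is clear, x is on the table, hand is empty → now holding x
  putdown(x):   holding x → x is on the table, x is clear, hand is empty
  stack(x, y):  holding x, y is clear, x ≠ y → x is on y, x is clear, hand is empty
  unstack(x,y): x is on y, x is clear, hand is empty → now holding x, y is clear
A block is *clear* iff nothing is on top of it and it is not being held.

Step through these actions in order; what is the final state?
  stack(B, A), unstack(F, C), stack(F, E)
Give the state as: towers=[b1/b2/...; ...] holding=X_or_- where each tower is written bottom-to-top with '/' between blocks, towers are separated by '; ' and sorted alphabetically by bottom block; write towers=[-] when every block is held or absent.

step 1 (stack(B, A)): towers=[A/B; D/C/F; E] holding=-
step 2 (unstack(F, C)): towers=[A/B; D/C; E] holding=F
step 3 (stack(F, E)): towers=[A/B; D/C; E/F] holding=-

towers=[A/B; D/C; E/F] holding=-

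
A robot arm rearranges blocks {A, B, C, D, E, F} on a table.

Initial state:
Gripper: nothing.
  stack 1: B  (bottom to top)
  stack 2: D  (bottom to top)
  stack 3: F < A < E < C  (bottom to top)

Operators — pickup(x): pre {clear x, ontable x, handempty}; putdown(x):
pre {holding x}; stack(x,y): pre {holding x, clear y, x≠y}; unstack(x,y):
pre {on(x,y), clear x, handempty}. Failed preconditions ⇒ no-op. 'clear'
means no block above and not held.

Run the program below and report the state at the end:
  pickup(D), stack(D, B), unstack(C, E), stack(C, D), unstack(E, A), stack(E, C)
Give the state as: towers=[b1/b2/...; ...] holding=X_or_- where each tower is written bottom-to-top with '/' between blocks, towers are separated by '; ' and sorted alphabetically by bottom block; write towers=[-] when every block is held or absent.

step 1 (pickup(D)): towers=[B; F/A/E/C] holding=D
step 2 (stack(D, B)): towers=[B/D; F/A/E/C] holding=-
step 3 (unstack(C, E)): towers=[B/D; F/A/E] holding=C
step 4 (stack(C, D)): towers=[B/D/C; F/A/E] holding=-
step 5 (unstack(E, A)): towers=[B/D/C; F/A] holding=E
step 6 (stack(E, C)): towers=[B/D/C/E; F/A] holding=-

towers=[B/D/C/E; F/A] holding=-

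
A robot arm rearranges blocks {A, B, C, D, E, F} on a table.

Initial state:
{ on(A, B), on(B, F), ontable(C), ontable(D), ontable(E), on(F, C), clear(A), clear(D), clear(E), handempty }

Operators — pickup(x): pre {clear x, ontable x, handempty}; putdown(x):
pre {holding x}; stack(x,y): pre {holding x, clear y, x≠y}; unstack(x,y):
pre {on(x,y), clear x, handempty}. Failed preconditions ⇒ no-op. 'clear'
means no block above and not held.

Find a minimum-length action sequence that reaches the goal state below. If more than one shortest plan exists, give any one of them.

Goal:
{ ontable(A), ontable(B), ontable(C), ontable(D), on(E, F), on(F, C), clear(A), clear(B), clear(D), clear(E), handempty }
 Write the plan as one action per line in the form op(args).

unstack(A, B)
putdown(A)
unstack(B, F)
putdown(B)
pickup(E)
stack(E, F)

step 1 (unstack(A, B)): towers=[C/F/B; D; E] holding=A
step 2 (putdown(A)): towers=[A; C/F/B; D; E] holding=-
step 3 (unstack(B, F)): towers=[A; C/F; D; E] holding=B
step 4 (putdown(B)): towers=[A; B; C/F; D; E] holding=-
step 5 (pickup(E)): towers=[A; B; C/F; D] holding=E
step 6 (stack(E, F)): towers=[A; B; C/F/E; D] holding=-
goal check: towers=[A; B; C/F/E; D] holding=- — reached (length 6, optimal by BFS)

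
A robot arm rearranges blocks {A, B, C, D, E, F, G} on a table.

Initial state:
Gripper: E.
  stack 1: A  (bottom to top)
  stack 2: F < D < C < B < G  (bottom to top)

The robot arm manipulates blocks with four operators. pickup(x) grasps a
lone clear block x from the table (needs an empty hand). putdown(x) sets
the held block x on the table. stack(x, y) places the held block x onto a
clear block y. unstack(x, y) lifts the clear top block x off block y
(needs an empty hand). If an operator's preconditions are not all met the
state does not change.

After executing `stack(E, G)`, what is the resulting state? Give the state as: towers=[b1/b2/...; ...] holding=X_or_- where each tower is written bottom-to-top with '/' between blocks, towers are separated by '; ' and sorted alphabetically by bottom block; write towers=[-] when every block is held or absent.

before: towers=[A; F/D/C/B/G] holding=E
pre[stack(E, G)]: holding(E) ok, clear(G) ok, E≠G ok
all met → apply stack(E, G)
after:  towers=[A; F/D/C/B/G/E] holding=-

towers=[A; F/D/C/B/G/E] holding=-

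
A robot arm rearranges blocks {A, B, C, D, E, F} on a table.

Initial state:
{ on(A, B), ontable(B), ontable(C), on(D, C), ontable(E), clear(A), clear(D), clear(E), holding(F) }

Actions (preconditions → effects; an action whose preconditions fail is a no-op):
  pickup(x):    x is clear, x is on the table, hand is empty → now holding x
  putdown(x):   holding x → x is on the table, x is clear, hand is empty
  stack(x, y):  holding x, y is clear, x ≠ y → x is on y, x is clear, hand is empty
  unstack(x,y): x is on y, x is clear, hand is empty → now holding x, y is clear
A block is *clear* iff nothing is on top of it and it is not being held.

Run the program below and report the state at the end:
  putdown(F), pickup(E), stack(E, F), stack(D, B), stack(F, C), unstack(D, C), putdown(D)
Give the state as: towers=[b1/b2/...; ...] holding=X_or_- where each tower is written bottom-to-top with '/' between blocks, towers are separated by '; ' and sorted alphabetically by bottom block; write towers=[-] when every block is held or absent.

step 1 (putdown(F)): towers=[B/A; C/D; E; F] holding=-
step 2 (pickup(E)): towers=[B/A; C/D; F] holding=E
step 3 (stack(E, F)): towers=[B/A; C/D; F/E] holding=-
step 4 (stack(D, B)) [no-op]: towers=[B/A; C/D; F/E] holding=-
step 5 (stack(F, C)) [no-op]: towers=[B/A; C/D; F/E] holding=-
step 6 (unstack(D, C)): towers=[B/A; C; F/E] holding=D
step 7 (putdown(D)): towers=[B/A; C; D; F/E] holding=-

towers=[B/A; C; D; F/E] holding=-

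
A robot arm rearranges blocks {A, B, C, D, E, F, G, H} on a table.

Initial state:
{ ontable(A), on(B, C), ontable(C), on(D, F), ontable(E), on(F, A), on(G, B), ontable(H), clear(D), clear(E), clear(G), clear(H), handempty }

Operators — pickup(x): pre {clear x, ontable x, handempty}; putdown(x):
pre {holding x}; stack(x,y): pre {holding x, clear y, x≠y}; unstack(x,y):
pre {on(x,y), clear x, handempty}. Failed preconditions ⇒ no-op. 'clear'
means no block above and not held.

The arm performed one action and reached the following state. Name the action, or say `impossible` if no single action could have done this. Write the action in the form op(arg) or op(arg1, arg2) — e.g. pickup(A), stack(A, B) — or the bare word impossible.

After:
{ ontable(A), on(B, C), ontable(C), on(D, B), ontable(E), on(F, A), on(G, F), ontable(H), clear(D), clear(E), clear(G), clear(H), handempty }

target: towers=[A/F/G; C/B/D; E; H] holding=-
     unstack(G, B) → towers=[A/F/D; C/B; E; H] holding=G
         pickup(E) → towers=[A/F/D; C/B/G; H] holding=E
         pickup(H) → towers=[A/F/D; C/B/G; E] holding=H
     unstack(D, F) → towers=[A/F; C/B/G; E; H] holding=D
none of the 4 applicable actions match → impossible

impossible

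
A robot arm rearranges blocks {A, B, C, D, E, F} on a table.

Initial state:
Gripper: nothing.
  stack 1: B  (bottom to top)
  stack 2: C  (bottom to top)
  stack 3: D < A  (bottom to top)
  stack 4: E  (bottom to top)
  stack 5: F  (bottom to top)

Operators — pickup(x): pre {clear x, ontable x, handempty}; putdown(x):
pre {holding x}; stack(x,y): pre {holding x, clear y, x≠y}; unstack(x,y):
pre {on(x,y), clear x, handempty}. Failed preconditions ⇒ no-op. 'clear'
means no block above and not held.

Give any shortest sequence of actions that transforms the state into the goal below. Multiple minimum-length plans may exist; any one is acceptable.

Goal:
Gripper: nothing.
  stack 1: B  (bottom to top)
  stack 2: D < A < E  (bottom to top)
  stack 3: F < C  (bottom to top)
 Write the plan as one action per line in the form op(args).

step 1 (pickup(E)): towers=[B; C; D/A; F] holding=E
step 2 (stack(E, A)): towers=[B; C; D/A/E; F] holding=-
step 3 (pickup(C)): towers=[B; D/A/E; F] holding=C
step 4 (stack(C, F)): towers=[B; D/A/E; F/C] holding=-
goal check: towers=[B; D/A/E; F/C] holding=- — reached (length 4, optimal by BFS)

pickup(E)
stack(E, A)
pickup(C)
stack(C, F)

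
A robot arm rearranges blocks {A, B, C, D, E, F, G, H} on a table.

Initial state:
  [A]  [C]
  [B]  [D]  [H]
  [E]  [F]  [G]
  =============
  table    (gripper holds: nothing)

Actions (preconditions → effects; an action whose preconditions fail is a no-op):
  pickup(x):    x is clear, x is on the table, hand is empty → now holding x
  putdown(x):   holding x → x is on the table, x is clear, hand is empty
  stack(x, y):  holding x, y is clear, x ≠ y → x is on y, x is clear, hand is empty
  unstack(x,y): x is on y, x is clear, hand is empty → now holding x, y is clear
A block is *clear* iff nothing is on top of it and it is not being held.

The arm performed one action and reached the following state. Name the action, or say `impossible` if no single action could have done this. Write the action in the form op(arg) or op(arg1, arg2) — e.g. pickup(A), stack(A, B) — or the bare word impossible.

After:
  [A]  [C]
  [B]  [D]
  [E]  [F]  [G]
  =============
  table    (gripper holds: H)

target: towers=[E/B/A; F/D/C; G] holding=H
     unstack(A, B) → towers=[E/B; F/D/C; G/H] holding=A
     unstack(H, G) → towers=[E/B/A; F/D/C; G] holding=H  ← match
     unstack(C, D) → towers=[E/B/A; F/D; G/H] holding=C

unstack(H, G)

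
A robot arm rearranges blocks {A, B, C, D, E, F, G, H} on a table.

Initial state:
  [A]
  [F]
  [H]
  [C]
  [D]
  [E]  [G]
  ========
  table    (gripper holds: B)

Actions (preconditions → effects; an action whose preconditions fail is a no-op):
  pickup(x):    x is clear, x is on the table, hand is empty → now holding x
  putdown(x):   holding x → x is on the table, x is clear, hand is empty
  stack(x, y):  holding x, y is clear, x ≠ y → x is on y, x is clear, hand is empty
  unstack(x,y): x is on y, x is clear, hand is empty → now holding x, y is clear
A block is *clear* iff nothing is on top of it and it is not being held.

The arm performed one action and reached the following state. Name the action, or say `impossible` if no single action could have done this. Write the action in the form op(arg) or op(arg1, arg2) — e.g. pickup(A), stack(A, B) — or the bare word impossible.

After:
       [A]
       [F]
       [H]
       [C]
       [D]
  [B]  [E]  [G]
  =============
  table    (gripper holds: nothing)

target: towers=[B; E/D/C/H/F/A; G] holding=-
        putdown(B) → towers=[B; E/D/C/H/F/A; G] holding=-  ← match
       stack(B, G) → towers=[E/D/C/H/F/A; G/B] holding=-
       stack(B, A) → towers=[E/D/C/H/F/A/B; G] holding=-

putdown(B)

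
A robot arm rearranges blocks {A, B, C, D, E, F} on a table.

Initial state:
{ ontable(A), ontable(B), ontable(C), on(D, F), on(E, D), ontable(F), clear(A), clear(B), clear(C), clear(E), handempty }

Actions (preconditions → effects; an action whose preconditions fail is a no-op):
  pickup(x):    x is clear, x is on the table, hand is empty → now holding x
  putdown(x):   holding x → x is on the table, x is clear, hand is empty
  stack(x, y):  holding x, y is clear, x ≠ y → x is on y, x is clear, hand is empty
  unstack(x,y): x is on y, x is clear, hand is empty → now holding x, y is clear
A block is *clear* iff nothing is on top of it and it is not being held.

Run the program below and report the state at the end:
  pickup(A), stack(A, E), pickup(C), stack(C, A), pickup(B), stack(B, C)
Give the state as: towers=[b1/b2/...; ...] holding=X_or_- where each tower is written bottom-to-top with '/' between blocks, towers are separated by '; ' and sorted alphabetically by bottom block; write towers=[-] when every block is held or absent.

step 1 (pickup(A)): towers=[B; C; F/D/E] holding=A
step 2 (stack(A, E)): towers=[B; C; F/D/E/A] holding=-
step 3 (pickup(C)): towers=[B; F/D/E/A] holding=C
step 4 (stack(C, A)): towers=[B; F/D/E/A/C] holding=-
step 5 (pickup(B)): towers=[F/D/E/A/C] holding=B
step 6 (stack(B, C)): towers=[F/D/E/A/C/B] holding=-

towers=[F/D/E/A/C/B] holding=-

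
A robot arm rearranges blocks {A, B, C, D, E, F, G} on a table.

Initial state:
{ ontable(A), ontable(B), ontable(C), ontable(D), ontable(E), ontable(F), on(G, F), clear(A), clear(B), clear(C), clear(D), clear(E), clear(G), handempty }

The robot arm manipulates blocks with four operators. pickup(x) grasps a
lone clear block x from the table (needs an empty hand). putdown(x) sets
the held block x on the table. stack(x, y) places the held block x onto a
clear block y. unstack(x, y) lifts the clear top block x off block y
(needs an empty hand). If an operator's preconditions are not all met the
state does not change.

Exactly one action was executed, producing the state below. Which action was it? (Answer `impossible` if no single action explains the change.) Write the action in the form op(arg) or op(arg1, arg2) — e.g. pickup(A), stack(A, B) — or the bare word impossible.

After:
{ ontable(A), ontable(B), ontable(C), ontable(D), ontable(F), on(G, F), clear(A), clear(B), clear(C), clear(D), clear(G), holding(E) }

pickup(E)

target: towers=[A; B; C; D; F/G] holding=E
         pickup(B) → towers=[A; C; D; E; F/G] holding=B
     unstack(G, F) → towers=[A; B; C; D; E; F] holding=G
         pickup(D) → towers=[A; B; C; E; F/G] holding=D
         pickup(A) → towers=[B; C; D; E; F/G] holding=A
         pickup(E) → towers=[A; B; C; D; F/G] holding=E  ← match
         pickup(C) → towers=[A; B; D; E; F/G] holding=C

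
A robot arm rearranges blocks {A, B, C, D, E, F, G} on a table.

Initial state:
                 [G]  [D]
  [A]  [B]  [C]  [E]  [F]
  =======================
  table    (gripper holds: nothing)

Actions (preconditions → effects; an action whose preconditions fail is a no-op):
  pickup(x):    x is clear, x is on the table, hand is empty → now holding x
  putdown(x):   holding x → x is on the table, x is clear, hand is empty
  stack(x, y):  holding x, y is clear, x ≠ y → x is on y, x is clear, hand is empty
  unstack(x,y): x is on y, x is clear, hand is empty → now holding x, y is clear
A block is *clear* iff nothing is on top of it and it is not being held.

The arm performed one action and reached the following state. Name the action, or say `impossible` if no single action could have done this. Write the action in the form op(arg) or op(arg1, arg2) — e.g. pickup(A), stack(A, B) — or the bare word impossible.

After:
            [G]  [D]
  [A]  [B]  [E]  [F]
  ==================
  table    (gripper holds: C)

pickup(C)

target: towers=[A; B; E/G; F/D] holding=C
         pickup(B) → towers=[A; C; E/G; F/D] holding=B
     unstack(G, E) → towers=[A; B; C; E; F/D] holding=G
     unstack(D, F) → towers=[A; B; C; E/G; F] holding=D
         pickup(A) → towers=[B; C; E/G; F/D] holding=A
         pickup(C) → towers=[A; B; E/G; F/D] holding=C  ← match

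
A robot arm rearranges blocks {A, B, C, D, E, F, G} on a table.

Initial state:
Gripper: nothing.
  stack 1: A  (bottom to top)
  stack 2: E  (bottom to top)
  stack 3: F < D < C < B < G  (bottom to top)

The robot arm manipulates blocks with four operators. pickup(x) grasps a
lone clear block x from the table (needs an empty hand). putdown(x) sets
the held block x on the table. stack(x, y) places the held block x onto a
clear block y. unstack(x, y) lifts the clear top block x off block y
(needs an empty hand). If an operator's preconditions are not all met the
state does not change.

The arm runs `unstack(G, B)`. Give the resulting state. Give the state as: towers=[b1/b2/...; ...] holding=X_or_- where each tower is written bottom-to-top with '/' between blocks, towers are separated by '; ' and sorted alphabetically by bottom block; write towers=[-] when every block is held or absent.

before: towers=[A; E; F/D/C/B/G] holding=-
pre[unstack(G, B)]: on(G,B) ok, clear(G) ok, handempty ok
all met → apply unstack(G, B)
after:  towers=[A; E; F/D/C/B] holding=G

towers=[A; E; F/D/C/B] holding=G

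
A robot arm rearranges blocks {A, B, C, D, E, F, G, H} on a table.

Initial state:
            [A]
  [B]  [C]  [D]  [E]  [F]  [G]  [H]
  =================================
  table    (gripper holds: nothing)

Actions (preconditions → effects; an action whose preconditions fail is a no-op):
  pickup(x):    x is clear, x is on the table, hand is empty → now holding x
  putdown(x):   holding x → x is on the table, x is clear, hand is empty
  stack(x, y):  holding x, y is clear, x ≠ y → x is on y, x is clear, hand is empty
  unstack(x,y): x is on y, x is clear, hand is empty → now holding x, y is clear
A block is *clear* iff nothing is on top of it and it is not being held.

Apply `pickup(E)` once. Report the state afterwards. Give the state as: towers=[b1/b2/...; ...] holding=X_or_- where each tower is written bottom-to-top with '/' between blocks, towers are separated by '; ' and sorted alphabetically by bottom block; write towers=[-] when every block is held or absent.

towers=[B; C; D/A; F; G; H] holding=E

before: towers=[B; C; D/A; E; F; G; H] holding=-
pre[pickup(E)]: clear(E) ok, ontable(E) ok, handempty ok
all met → apply pickup(E)
after:  towers=[B; C; D/A; F; G; H] holding=E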